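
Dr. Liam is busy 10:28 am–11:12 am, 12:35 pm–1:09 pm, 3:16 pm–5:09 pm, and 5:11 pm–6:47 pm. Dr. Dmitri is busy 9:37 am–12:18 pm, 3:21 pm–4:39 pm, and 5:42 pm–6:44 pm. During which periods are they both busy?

10:28 am–11:12 am, 3:21 pm–4:39 pm, 5:42 pm–6:44 pm

10:28 am–11:12 am meets the second set on 10:28 am–11:12 am.
12:35 pm–1:09 pm: no overlap with the second set.
3:16 pm–5:09 pm meets the second set on 3:21 pm–4:39 pm.
5:11 pm–6:47 pm meets the second set on 5:42 pm–6:44 pm.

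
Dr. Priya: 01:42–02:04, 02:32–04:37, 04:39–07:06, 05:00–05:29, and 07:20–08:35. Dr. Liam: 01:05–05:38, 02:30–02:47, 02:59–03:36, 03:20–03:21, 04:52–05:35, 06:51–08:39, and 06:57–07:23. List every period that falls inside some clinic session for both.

01:42-02:04, 02:32-04:37, 04:39-05:38, 06:51-07:06, 07:20-08:35

Merge the first list: 01:42-02:04, 02:32-04:37, 04:39-07:06, 07:20-08:35.
Merge the second list: 01:05-05:38, 06:51-08:39.
01:42-02:04 meets the second set on 01:42-02:04.
02:32-04:37 meets the second set on 02:32-04:37.
04:39-07:06 meets the second set on 04:39-05:38, 06:51-07:06.
07:20-08:35 meets the second set on 07:20-08:35.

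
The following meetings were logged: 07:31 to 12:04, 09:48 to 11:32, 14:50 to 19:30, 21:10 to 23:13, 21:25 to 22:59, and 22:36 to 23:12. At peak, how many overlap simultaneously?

3

Sweep endpoints in order; track running count of active intervals.
Peak of 3 reached at 22:36.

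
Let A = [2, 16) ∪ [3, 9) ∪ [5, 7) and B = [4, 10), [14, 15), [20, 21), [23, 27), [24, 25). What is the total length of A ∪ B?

A, merged: [2, 16).
B, merged: [4, 10), [14, 15), [20, 21), [23, 27).
A ∪ B = [2, 16), [20, 21), [23, 27).
Total: 14 + 1 + 4 = 19.

19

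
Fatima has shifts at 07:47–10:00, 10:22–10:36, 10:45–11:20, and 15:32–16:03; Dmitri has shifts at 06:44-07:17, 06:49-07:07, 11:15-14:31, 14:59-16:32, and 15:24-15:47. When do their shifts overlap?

11:15–11:20, 15:32–16:03

Second set merges to 06:44–07:17, 11:15–14:31, 14:59–16:32.
07:47–10:00 falls entirely outside B.
10:22–10:36 falls entirely outside B.
10:45–11:20 overlaps B on 11:15–11:20.
15:32–16:03 overlaps B on 15:32–16:03.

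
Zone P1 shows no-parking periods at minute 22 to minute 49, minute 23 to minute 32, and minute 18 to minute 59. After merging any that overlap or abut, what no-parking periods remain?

Sort by start: minute 18 to minute 59, minute 22 to minute 49, minute 23 to minute 32.
minute 22 to minute 49 overlaps/touches minute 18 to minute 59 → extend to minute 18 to minute 59.
minute 23 to minute 32 overlaps/touches minute 18 to minute 59 → extend to minute 18 to minute 59.

minute 18 to minute 59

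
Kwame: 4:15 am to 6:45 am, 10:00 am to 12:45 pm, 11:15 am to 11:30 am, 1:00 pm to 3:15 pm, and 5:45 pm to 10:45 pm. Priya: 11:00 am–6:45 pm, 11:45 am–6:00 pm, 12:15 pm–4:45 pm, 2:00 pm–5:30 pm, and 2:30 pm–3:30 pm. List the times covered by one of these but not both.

A, merged: 4:15 am-6:45 am, 10:00 am-12:45 pm, 1:00 pm-3:15 pm, 5:45 pm-10:45 pm.
B, merged: 11:00 am-6:45 pm.
A but not B: 4:15 am-6:45 am, 10:00 am-11:00 am, 6:45 pm-10:45 pm.
B but not A: 12:45 pm-1:00 pm, 3:15 pm-5:45 pm.
Combining gives A △ B.

4:15 am-6:45 am, 10:00 am-11:00 am, 12:45 pm-1:00 pm, 3:15 pm-5:45 pm, 6:45 pm-10:45 pm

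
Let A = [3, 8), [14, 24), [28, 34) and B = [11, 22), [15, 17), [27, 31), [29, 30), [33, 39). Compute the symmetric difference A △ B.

[3, 8) ∪ [11, 14) ∪ [22, 24) ∪ [27, 28) ∪ [31, 33) ∪ [34, 39)

B, merged: [11, 22), [27, 31), [33, 39).
Only in the first: [3, 8), [22, 24), [31, 33).
Only in the second: [11, 14), [27, 28), [34, 39).
Together these are the periods covered by exactly one.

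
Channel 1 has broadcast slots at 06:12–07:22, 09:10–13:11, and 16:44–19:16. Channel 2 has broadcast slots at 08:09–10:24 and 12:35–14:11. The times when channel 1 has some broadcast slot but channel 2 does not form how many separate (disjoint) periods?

3

A \ B = 06:12–07:22, 10:24–12:35, 16:44–19:16.
That is 3 disjoint pieces.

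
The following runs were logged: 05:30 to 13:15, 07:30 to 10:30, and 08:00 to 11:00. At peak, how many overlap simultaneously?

3

At 08:00, 3 of the intervals are simultaneously active.
No point has more.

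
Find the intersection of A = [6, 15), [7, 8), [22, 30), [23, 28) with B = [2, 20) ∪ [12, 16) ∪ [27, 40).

[6, 15) ∪ [27, 30)

A, merged: [6, 15), [22, 30).
B, merged: [2, 20), [27, 40).
[6, 15) ∩ B → [6, 15).
[22, 30) ∩ B → [27, 30).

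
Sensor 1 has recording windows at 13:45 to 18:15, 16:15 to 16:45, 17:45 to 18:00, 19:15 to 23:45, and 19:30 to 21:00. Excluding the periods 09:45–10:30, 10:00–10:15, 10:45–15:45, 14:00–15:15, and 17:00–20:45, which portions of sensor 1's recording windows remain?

A, merged: 13:45–18:15, 19:15–23:45.
B, merged: 09:45–10:30, 10:45–15:45, 17:00–20:45.
13:45–18:15 \ B = 15:45–17:00.
19:15–23:45 \ B = 20:45–23:45.

15:45–17:00, 20:45–23:45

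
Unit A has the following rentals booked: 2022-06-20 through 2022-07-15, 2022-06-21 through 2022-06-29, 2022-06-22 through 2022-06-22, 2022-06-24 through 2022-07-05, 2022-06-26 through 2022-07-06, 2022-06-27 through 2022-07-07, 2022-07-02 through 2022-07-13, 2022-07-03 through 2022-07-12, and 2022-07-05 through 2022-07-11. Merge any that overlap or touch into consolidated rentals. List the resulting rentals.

2022-06-20 through 2022-07-15

2022-06-21 through 2022-06-29 overlaps/touches 2022-06-20 through 2022-07-15 → extend to 2022-06-20 through 2022-07-15.
2022-06-22 through 2022-06-22 overlaps/touches 2022-06-20 through 2022-07-15 → extend to 2022-06-20 through 2022-07-15.
2022-06-24 through 2022-07-05 overlaps/touches 2022-06-20 through 2022-07-15 → extend to 2022-06-20 through 2022-07-15.
2022-06-26 through 2022-07-06 overlaps/touches 2022-06-20 through 2022-07-15 → extend to 2022-06-20 through 2022-07-15.
2022-06-27 through 2022-07-07 overlaps/touches 2022-06-20 through 2022-07-15 → extend to 2022-06-20 through 2022-07-15.
2022-07-02 through 2022-07-13 overlaps/touches 2022-06-20 through 2022-07-15 → extend to 2022-06-20 through 2022-07-15.
2022-07-03 through 2022-07-12 overlaps/touches 2022-06-20 through 2022-07-15 → extend to 2022-06-20 through 2022-07-15.
2022-07-05 through 2022-07-11 overlaps/touches 2022-06-20 through 2022-07-15 → extend to 2022-06-20 through 2022-07-15.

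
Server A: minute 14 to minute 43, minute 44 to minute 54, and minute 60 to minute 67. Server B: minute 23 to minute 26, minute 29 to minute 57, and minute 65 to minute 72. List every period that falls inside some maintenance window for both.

minute 23 to minute 26, minute 29 to minute 43, minute 44 to minute 54, minute 65 to minute 67

minute 14 to minute 43 overlaps B on minute 23 to minute 26, minute 29 to minute 43.
minute 44 to minute 54 overlaps B on minute 44 to minute 54.
minute 60 to minute 67 overlaps B on minute 65 to minute 67.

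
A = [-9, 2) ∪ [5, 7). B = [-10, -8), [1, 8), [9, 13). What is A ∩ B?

[-9, -8) ∪ [1, 2) ∪ [5, 7)

[-9, 2) ∩ B → [-9, -8), [1, 2).
[5, 7) ∩ B → [5, 7).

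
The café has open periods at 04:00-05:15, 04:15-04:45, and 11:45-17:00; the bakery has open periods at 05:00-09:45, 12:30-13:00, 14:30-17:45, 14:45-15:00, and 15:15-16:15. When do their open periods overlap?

A, merged: 04:00-05:15, 11:45-17:00.
B, merged: 05:00-09:45, 12:30-13:00, 14:30-17:45.
04:00-05:15 overlaps B on 05:00-05:15.
11:45-17:00 overlaps B on 12:30-13:00, 14:30-17:00.

05:00-05:15, 12:30-13:00, 14:30-17:00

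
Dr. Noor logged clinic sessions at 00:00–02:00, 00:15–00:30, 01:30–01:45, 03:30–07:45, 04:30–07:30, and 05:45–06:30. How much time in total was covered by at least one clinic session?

Merged: 00:00-02:00, 03:30-07:45.
Lengths: 2 h + 4 h 15 min = 6 h 15 min.

6 h 15 min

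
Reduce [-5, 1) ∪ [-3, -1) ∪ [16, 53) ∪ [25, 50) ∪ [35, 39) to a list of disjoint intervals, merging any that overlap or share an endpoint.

[-5, 1) ∪ [16, 53)

[-3, -1) overlaps/touches [-5, 1) → extend to [-5, 1).
[16, 53) is disjoint → start new block.
[25, 50) overlaps/touches [16, 53) → extend to [16, 53).
[35, 39) overlaps/touches [16, 53) → extend to [16, 53).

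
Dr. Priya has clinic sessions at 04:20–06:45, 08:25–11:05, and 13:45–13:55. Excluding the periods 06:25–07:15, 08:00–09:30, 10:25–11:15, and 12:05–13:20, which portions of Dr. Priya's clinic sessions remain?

04:20-06:45 \ B = 04:20-06:25.
08:25-11:05 \ B = 09:30-10:25.
13:45-13:55: nothing removed.

04:20-06:25, 09:30-10:25, 13:45-13:55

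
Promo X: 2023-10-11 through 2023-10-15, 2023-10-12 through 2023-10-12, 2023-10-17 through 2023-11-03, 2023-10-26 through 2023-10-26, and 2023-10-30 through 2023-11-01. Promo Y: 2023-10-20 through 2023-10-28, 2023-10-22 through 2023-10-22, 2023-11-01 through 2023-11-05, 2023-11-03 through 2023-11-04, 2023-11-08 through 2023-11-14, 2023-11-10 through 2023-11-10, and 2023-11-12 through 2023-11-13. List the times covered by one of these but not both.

2023-10-11 through 2023-10-15, 2023-10-17 through 2023-10-19, 2023-10-29 through 2023-10-31, 2023-11-04 through 2023-11-05, 2023-11-08 through 2023-11-14

A, merged: 2023-10-11 through 2023-10-15, 2023-10-17 through 2023-11-03.
B, merged: 2023-10-20 through 2023-10-28, 2023-11-01 through 2023-11-05, 2023-11-08 through 2023-11-14.
A but not B: 2023-10-11 through 2023-10-15, 2023-10-17 through 2023-10-19, 2023-10-29 through 2023-10-31.
B but not A: 2023-11-04 through 2023-11-05, 2023-11-08 through 2023-11-14.
Combining gives A △ B.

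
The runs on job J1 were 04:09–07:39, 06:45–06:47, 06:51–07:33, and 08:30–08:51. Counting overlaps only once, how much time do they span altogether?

3 h 51 min

Merged: 04:09–07:39, 08:30–08:51.
Lengths: 3 h 30 min + 21 min = 3 h 51 min.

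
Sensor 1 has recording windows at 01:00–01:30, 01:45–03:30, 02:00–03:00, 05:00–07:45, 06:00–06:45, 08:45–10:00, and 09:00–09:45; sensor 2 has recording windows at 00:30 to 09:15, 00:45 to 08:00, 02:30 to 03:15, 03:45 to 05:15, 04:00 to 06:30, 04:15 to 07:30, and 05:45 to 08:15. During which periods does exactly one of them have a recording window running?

A, merged: 01:00–01:30, 01:45–03:30, 05:00–07:45, 08:45–10:00.
B, merged: 00:30–09:15.
Only in the first: 09:15–10:00.
Only in the second: 00:30–01:00, 01:30–01:45, 03:30–05:00, 07:45–08:45.
Together these are the periods covered by exactly one.

00:30–01:00, 01:30–01:45, 03:30–05:00, 07:45–08:45, 09:15–10:00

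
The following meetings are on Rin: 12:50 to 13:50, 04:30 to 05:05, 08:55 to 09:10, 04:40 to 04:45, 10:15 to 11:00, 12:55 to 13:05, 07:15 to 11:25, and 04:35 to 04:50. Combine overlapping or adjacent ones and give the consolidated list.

04:30–05:05, 07:15–11:25, 12:50–13:50

Sort by start: 04:30–05:05, 04:35–04:50, 04:40–04:45, 07:15–11:25, 08:55–09:10, 10:15–11:00, 12:50–13:50, 12:55–13:05.
04:35–04:50 overlaps/touches 04:30–05:05 → extend to 04:30–05:05.
04:40–04:45 overlaps/touches 04:30–05:05 → extend to 04:30–05:05.
07:15–11:25 is disjoint → start new block.
08:55–09:10 overlaps/touches 07:15–11:25 → extend to 07:15–11:25.
10:15–11:00 overlaps/touches 07:15–11:25 → extend to 07:15–11:25.
12:50–13:50 is disjoint → start new block.
12:55–13:05 overlaps/touches 12:50–13:50 → extend to 12:50–13:50.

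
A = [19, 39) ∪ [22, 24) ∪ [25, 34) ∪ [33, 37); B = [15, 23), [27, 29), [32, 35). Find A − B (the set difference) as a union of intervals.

[23, 27) ∪ [29, 32) ∪ [35, 39)

A, merged: [19, 39).
[19, 39) with B removed leaves [23, 27), [29, 32), [35, 39).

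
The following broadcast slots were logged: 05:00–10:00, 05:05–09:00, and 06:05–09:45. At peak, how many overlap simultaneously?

3

Walk the sorted start/end points keeping a running depth.
The depth first hits 3 at 06:05.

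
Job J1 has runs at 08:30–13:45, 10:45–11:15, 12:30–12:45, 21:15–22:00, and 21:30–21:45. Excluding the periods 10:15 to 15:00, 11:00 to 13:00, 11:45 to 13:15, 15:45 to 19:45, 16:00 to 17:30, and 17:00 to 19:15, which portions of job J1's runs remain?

Merge the first list: 08:30–13:45, 21:15–22:00.
Merge the second list: 10:15–15:00, 15:45–19:45.
08:30–13:45 \ B = 08:30–10:15.
21:15–22:00: nothing removed.

08:30–10:15, 21:15–22:00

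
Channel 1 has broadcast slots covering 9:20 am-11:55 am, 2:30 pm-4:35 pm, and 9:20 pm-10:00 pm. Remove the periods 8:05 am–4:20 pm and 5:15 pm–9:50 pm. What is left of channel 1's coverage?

9:20 am–11:55 am lies entirely inside B → drops out.
2:30 pm–4:35 pm with B removed leaves 4:20 pm–4:35 pm.
9:20 pm–10:00 pm with B removed leaves 9:50 pm–10:00 pm.

4:20 pm–4:35 pm, 9:50 pm–10:00 pm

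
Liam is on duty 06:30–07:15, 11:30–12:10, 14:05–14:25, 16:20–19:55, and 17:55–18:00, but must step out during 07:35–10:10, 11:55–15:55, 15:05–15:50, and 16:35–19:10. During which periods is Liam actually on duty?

06:30-07:15, 11:30-11:55, 16:20-16:35, 19:10-19:55

A, merged: 06:30-07:15, 11:30-12:10, 14:05-14:25, 16:20-19:55.
B, merged: 07:35-10:10, 11:55-15:55, 16:35-19:10.
06:30-07:15: no B overlap → unchanged.
11:30-12:10 minus B → 11:30-11:55.
14:05-14:25: fully covered by B → removed.
16:20-19:55 minus B → 16:20-16:35, 19:10-19:55.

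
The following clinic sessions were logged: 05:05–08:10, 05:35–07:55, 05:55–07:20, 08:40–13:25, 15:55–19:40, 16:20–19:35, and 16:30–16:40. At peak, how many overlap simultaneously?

3

At 05:55, 3 of the intervals are simultaneously active.
No point has more.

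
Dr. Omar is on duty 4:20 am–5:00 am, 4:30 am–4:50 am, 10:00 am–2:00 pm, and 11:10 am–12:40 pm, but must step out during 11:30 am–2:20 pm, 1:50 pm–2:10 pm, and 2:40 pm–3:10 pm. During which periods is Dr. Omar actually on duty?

4:20 am-5:00 am, 10:00 am-11:30 am

A, merged: 4:20 am-5:00 am, 10:00 am-2:00 pm.
B, merged: 11:30 am-2:20 pm, 2:40 pm-3:10 pm.
4:20 am-5:00 am: nothing removed.
10:00 am-2:00 pm \ B = 10:00 am-11:30 am.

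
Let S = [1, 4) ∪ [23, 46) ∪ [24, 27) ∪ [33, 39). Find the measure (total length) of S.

Merged: [1, 4), [23, 46).
Lengths: 3 + 23 = 26.

26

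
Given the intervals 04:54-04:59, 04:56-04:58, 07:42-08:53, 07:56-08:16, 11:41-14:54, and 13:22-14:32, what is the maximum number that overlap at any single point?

2

At 04:56, 2 of the intervals are simultaneously active.
No point has more.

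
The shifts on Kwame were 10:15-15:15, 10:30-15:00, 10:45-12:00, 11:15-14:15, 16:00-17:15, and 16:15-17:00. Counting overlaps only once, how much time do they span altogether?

Merged: 10:15-15:15, 16:00-17:15.
Lengths: 5 h + 1 h 15 min = 6 h 15 min.

6 h 15 min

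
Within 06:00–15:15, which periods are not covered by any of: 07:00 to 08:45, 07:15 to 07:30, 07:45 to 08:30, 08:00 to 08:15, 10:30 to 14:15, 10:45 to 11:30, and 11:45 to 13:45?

06:00–07:00, 08:45–10:30, 14:15–15:15

After merging, the occupied span is 07:00–08:45, 10:30–14:15.
Complement within 06:00–15:15: 06:00–07:00, 08:45–10:30, 14:15–15:15.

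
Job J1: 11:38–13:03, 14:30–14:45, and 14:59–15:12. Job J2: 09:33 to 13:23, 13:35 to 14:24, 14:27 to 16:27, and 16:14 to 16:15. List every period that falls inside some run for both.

11:38-13:03, 14:30-14:45, 14:59-15:12

B, merged: 09:33-13:23, 13:35-14:24, 14:27-16:27.
11:38-13:03 meets the second set on 11:38-13:03.
14:30-14:45 meets the second set on 14:30-14:45.
14:59-15:12 meets the second set on 14:59-15:12.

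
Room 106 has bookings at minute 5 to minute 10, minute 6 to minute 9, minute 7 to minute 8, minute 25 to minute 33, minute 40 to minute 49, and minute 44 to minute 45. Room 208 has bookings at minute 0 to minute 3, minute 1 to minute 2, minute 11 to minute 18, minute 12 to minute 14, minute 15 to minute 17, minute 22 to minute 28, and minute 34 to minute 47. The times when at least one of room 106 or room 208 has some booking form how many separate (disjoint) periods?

First set merges to minute 5 to minute 10, minute 25 to minute 33, minute 40 to minute 49.
Second set merges to minute 0 to minute 3, minute 11 to minute 18, minute 22 to minute 28, minute 34 to minute 47.
A ∪ B = minute 0 to minute 3, minute 5 to minute 10, minute 11 to minute 18, minute 22 to minute 33, minute 34 to minute 49.
That is 5 disjoint pieces.

5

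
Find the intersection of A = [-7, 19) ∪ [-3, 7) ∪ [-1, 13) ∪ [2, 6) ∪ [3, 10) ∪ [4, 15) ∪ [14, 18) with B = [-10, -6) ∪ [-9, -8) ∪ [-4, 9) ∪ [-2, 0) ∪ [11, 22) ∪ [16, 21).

[-7, -6) ∪ [-4, 9) ∪ [11, 19)

Merge the first list: [-7, 19).
Merge the second list: [-10, -6), [-4, 9), [11, 22).
[-7, 19) meets the second set on [-7, -6), [-4, 9), [11, 19).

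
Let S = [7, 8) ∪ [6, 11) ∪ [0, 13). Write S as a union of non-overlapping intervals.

Sort by start: [0, 13), [6, 11), [7, 8).
[6, 11) overlaps/touches [0, 13) → extend to [0, 13).
[7, 8) overlaps/touches [0, 13) → extend to [0, 13).

[0, 13)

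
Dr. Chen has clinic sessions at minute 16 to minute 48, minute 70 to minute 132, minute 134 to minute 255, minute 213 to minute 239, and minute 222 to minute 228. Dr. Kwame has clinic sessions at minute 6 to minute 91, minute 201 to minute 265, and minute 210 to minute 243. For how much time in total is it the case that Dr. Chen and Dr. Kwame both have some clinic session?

First set merges to minute 16 to minute 48, minute 70 to minute 132, minute 134 to minute 255.
Second set merges to minute 6 to minute 91, minute 201 to minute 265.
A ∩ B = minute 16 to minute 48, minute 70 to minute 91, minute 201 to minute 255.
Total: 32 minutes + 21 minutes + 54 minutes = 107 minutes.

107 minutes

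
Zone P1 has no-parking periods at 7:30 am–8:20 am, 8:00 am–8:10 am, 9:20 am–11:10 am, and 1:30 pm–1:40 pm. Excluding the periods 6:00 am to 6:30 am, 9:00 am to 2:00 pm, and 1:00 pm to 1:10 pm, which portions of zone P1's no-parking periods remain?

First set merges to 7:30 am–8:20 am, 9:20 am–11:10 am, 1:30 pm–1:40 pm.
Second set merges to 6:00 am–6:30 am, 9:00 am–2:00 pm.
7:30 am–8:20 am: no B overlap → unchanged.
9:20 am–11:10 am: fully covered by B → removed.
1:30 pm–1:40 pm: fully covered by B → removed.

7:30 am–8:20 am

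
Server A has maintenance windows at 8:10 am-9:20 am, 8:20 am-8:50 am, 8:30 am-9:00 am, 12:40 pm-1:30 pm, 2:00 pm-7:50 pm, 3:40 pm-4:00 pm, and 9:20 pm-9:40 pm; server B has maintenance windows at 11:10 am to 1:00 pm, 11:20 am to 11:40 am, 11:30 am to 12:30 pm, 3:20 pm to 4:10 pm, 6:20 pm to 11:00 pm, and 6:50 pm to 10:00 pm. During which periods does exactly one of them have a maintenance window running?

A, merged: 8:10 am–9:20 am, 12:40 pm–1:30 pm, 2:00 pm–7:50 pm, 9:20 pm–9:40 pm.
B, merged: 11:10 am–1:00 pm, 3:20 pm–4:10 pm, 6:20 pm–11:00 pm.
Only in the first: 8:10 am–9:20 am, 1:00 pm–1:30 pm, 2:00 pm–3:20 pm, 4:10 pm–6:20 pm.
Only in the second: 11:10 am–12:40 pm, 7:50 pm–9:20 pm, 9:40 pm–11:00 pm.
Together these are the periods covered by exactly one.

8:10 am–9:20 am, 11:10 am–12:40 pm, 1:00 pm–1:30 pm, 2:00 pm–3:20 pm, 4:10 pm–6:20 pm, 7:50 pm–9:20 pm, 9:40 pm–11:00 pm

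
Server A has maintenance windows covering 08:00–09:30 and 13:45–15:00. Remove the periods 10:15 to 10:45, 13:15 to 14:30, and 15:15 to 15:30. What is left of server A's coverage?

08:00-09:30: nothing removed.
13:45-15:00 \ B = 14:30-15:00.

08:00-09:30, 14:30-15:00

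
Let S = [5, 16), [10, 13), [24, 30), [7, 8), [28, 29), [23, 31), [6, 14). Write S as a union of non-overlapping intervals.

Sort by start: [5, 16), [6, 14), [7, 8), [10, 13), [23, 31), [24, 30), [28, 29).
[6, 14) overlaps/touches [5, 16) → extend to [5, 16).
[7, 8) overlaps/touches [5, 16) → extend to [5, 16).
[10, 13) overlaps/touches [5, 16) → extend to [5, 16).
[23, 31) is disjoint → start new block.
[24, 30) overlaps/touches [23, 31) → extend to [23, 31).
[28, 29) overlaps/touches [23, 31) → extend to [23, 31).

[5, 16) ∪ [23, 31)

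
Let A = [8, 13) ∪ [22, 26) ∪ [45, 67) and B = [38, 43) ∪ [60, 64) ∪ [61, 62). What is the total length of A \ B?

27

Second set merges to [38, 43), [60, 64).
A \ B = [8, 13), [22, 26), [45, 60), [64, 67).
Total: 5 + 4 + 15 + 3 = 27.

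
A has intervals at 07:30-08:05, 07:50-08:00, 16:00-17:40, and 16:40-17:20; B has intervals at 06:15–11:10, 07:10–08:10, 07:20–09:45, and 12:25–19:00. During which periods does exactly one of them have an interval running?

First set merges to 07:30–08:05, 16:00–17:40.
Second set merges to 06:15–11:10, 12:25–19:00.
Only in the first: none.
Only in the second: 06:15–07:30, 08:05–11:10, 12:25–16:00, 17:40–19:00.
Together these are the periods covered by exactly one.

06:15–07:30, 08:05–11:10, 12:25–16:00, 17:40–19:00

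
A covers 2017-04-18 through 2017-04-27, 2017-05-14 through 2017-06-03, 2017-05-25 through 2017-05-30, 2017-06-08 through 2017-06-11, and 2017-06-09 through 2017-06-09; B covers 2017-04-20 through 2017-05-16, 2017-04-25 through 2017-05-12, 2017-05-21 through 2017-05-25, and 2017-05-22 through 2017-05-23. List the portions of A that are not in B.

First set merges to 2017-04-18 through 2017-04-27, 2017-05-14 through 2017-06-03, 2017-06-08 through 2017-06-11.
Second set merges to 2017-04-20 through 2017-05-16, 2017-05-21 through 2017-05-25.
2017-04-18 through 2017-04-27 with B removed leaves 2017-04-18 through 2017-04-19.
2017-05-14 through 2017-06-03 with B removed leaves 2017-05-17 through 2017-05-20, 2017-05-26 through 2017-06-03.
2017-06-08 through 2017-06-11 is untouched.

2017-04-18 through 2017-04-19, 2017-05-17 through 2017-05-20, 2017-05-26 through 2017-06-03, 2017-06-08 through 2017-06-11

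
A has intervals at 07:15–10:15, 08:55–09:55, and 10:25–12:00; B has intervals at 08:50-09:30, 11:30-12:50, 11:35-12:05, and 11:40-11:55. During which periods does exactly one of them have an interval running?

07:15–08:50, 09:30–10:15, 10:25–11:30, 12:00–12:50

Merge the first list: 07:15–10:15, 10:25–12:00.
Merge the second list: 08:50–09:30, 11:30–12:50.
A \ B = 07:15–08:50, 09:30–10:15, 10:25–11:30.
B \ A = 12:00–12:50.
Union of the two gives the symmetric difference.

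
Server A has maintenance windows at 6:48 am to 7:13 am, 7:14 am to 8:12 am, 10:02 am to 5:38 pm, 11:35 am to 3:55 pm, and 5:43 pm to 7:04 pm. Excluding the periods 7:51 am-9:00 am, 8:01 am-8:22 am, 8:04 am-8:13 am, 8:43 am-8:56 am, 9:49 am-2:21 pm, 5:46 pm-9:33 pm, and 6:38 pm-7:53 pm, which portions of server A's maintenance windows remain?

Merge the first list: 6:48 am–7:13 am, 7:14 am–8:12 am, 10:02 am–5:38 pm, 5:43 pm–7:04 pm.
Merge the second list: 7:51 am–9:00 am, 9:49 am–2:21 pm, 5:46 pm–9:33 pm.
6:48 am–7:13 am is untouched.
7:14 am–8:12 am with B removed leaves 7:14 am–7:51 am.
10:02 am–5:38 pm with B removed leaves 2:21 pm–5:38 pm.
5:43 pm–7:04 pm with B removed leaves 5:43 pm–5:46 pm.

6:48 am–7:13 am, 7:14 am–7:51 am, 2:21 pm–5:38 pm, 5:43 pm–5:46 pm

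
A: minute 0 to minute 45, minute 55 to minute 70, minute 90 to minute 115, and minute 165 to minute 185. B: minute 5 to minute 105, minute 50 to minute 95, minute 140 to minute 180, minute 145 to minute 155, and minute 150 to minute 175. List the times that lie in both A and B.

B, merged: minute 5 to minute 105, minute 140 to minute 180.
minute 0 to minute 45 meets the second set on minute 5 to minute 45.
minute 55 to minute 70 meets the second set on minute 55 to minute 70.
minute 90 to minute 115 meets the second set on minute 90 to minute 105.
minute 165 to minute 185 meets the second set on minute 165 to minute 180.

minute 5 to minute 45, minute 55 to minute 70, minute 90 to minute 105, minute 165 to minute 180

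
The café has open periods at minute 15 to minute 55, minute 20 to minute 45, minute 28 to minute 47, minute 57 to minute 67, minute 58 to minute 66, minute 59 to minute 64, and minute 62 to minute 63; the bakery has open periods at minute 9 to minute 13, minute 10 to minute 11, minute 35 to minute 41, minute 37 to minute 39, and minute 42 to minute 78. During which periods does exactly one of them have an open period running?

First set merges to minute 15 to minute 55, minute 57 to minute 67.
Second set merges to minute 9 to minute 13, minute 35 to minute 41, minute 42 to minute 78.
A \ B = minute 15 to minute 35, minute 41 to minute 42.
B \ A = minute 9 to minute 13, minute 55 to minute 57, minute 67 to minute 78.
Union of the two gives the symmetric difference.

minute 9 to minute 13, minute 15 to minute 35, minute 41 to minute 42, minute 55 to minute 57, minute 67 to minute 78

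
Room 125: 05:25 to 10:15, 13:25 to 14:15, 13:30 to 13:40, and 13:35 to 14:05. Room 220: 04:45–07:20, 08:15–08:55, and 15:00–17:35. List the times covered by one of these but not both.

First set merges to 05:25–10:15, 13:25–14:15.
A \ B = 07:20–08:15, 08:55–10:15, 13:25–14:15.
B \ A = 04:45–05:25, 15:00–17:35.
Union of the two gives the symmetric difference.

04:45–05:25, 07:20–08:15, 08:55–10:15, 13:25–14:15, 15:00–17:35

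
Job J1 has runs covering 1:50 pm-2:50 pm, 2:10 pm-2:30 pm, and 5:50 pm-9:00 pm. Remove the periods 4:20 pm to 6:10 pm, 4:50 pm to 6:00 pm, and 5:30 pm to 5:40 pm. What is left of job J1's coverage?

1:50 pm-2:50 pm, 6:10 pm-9:00 pm

A, merged: 1:50 pm-2:50 pm, 5:50 pm-9:00 pm.
B, merged: 4:20 pm-6:10 pm.
1:50 pm-2:50 pm: no B overlap → unchanged.
5:50 pm-9:00 pm minus B → 6:10 pm-9:00 pm.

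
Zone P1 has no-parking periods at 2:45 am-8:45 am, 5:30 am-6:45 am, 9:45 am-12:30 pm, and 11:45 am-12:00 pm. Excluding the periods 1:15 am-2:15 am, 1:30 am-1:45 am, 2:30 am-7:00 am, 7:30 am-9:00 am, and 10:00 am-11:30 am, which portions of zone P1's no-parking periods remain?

A, merged: 2:45 am–8:45 am, 9:45 am–12:30 pm.
B, merged: 1:15 am–2:15 am, 2:30 am–7:00 am, 7:30 am–9:00 am, 10:00 am–11:30 am.
2:45 am–8:45 am minus B → 7:00 am–7:30 am.
9:45 am–12:30 pm minus B → 9:45 am–10:00 am, 11:30 am–12:30 pm.

7:00 am–7:30 am, 9:45 am–10:00 am, 11:30 am–12:30 pm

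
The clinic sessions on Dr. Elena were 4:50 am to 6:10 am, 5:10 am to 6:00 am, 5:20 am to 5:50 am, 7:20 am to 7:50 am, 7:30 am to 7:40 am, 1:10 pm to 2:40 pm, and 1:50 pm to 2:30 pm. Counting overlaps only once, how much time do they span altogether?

Merged: 4:50 am–6:10 am, 7:20 am–7:50 am, 1:10 pm–2:40 pm.
Lengths: 1 h 20 min + 30 min + 1 h 30 min = 3 h 20 min.

3 h 20 min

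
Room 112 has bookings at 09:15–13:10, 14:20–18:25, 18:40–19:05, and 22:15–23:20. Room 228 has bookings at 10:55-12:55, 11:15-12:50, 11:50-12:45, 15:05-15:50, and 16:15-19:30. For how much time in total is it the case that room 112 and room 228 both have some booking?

Second set merges to 10:55-12:55, 15:05-15:50, 16:15-19:30.
A ∩ B = 10:55-12:55, 15:05-15:50, 16:15-18:25, 18:40-19:05.
Total: 2 h + 45 min + 2 h 10 min + 25 min = 5 h 20 min.

5 h 20 min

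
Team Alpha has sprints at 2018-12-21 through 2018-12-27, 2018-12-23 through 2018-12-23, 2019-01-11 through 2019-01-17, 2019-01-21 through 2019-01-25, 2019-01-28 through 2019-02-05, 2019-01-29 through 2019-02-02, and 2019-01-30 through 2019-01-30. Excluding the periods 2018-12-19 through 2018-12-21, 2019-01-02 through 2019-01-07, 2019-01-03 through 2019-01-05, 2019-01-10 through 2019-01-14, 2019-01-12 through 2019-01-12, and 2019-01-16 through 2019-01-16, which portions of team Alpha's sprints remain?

A, merged: 2018-12-21 through 2018-12-27, 2019-01-11 through 2019-01-17, 2019-01-21 through 2019-01-25, 2019-01-28 through 2019-02-05.
B, merged: 2018-12-19 through 2018-12-21, 2019-01-02 through 2019-01-07, 2019-01-10 through 2019-01-14, 2019-01-16 through 2019-01-16.
2018-12-21 through 2018-12-27 \ B = 2018-12-22 through 2018-12-27.
2019-01-11 through 2019-01-17 \ B = 2019-01-15 through 2019-01-15, 2019-01-17 through 2019-01-17.
2019-01-21 through 2019-01-25: nothing removed.
2019-01-28 through 2019-02-05: nothing removed.

2018-12-22 through 2018-12-27, 2019-01-15 through 2019-01-15, 2019-01-17 through 2019-01-17, 2019-01-21 through 2019-01-25, 2019-01-28 through 2019-02-05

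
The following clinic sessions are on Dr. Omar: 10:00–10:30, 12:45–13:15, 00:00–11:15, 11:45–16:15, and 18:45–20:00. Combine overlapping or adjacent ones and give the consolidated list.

00:00-11:15, 11:45-16:15, 18:45-20:00

Sort by start: 00:00-11:15, 10:00-10:30, 11:45-16:15, 12:45-13:15, 18:45-20:00.
10:00-10:30 overlaps/touches 00:00-11:15 → extend to 00:00-11:15.
11:45-16:15 is disjoint → start new block.
12:45-13:15 overlaps/touches 11:45-16:15 → extend to 11:45-16:15.
18:45-20:00 is disjoint → start new block.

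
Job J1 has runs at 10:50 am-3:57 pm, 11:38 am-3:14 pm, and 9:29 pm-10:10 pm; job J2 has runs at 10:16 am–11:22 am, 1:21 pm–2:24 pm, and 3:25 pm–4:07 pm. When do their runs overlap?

Merge the first list: 10:50 am–3:57 pm, 9:29 pm–10:10 pm.
10:50 am–3:57 pm ∩ B → 10:50 am–11:22 am, 1:21 pm–2:24 pm, 3:25 pm–3:57 pm.
9:29 pm–10:10 pm meets no B interval.

10:50 am–11:22 am, 1:21 pm–2:24 pm, 3:25 pm–3:57 pm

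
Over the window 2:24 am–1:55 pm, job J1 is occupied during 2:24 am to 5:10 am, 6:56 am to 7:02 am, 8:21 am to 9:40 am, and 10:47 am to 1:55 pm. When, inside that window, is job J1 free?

5:10 am-6:56 am, 7:02 am-8:21 am, 9:40 am-10:47 am

After merging, the occupied span is 2:24 am-5:10 am, 6:56 am-7:02 am, 8:21 am-9:40 am, 10:47 am-1:55 pm.
Uncovered inside 2:24 am-1:55 pm: 5:10 am-6:56 am, 7:02 am-8:21 am, 9:40 am-10:47 am.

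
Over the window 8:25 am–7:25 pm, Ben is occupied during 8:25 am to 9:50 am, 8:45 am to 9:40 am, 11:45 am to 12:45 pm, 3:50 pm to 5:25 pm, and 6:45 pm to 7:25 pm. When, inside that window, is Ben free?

After merging, the occupied span is 8:25 am–9:50 am, 11:45 am–12:45 pm, 3:50 pm–5:25 pm, 6:45 pm–7:25 pm.
Complement within 8:25 am–7:25 pm: 9:50 am–11:45 am, 12:45 pm–3:50 pm, 5:25 pm–6:45 pm.

9:50 am–11:45 am, 12:45 pm–3:50 pm, 5:25 pm–6:45 pm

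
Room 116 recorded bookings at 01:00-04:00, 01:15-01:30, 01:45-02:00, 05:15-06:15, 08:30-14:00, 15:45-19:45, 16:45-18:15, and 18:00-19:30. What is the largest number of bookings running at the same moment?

3

At 18:00, 3 of the intervals are simultaneously active.
No point has more.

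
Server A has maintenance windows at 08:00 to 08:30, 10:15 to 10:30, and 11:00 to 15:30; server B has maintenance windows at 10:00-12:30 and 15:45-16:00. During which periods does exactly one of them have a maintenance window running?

08:00-08:30, 10:00-10:15, 10:30-11:00, 12:30-15:30, 15:45-16:00

A \ B = 08:00-08:30, 12:30-15:30.
B \ A = 10:00-10:15, 10:30-11:00, 15:45-16:00.
Union of the two gives the symmetric difference.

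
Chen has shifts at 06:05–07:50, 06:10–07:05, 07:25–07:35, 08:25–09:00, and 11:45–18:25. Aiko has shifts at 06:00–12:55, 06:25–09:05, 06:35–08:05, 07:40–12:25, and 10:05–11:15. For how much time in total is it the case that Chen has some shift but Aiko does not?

First set merges to 06:05-07:50, 08:25-09:00, 11:45-18:25.
Second set merges to 06:00-12:55.
A \ B = 12:55-18:25.
Total: 5 h 30 min.

5 h 30 min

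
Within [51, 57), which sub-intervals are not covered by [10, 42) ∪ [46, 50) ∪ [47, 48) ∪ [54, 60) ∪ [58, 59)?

After merging, the occupied span is [10, 42), [46, 50), [54, 60).
Uncovered inside [51, 57): [51, 54).

[51, 54)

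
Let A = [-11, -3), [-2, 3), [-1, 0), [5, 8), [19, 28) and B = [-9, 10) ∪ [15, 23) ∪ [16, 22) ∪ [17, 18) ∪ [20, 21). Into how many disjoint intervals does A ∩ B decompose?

4

First set merges to [-11, -3), [-2, 3), [5, 8), [19, 28).
Second set merges to [-9, 10), [15, 23).
A ∩ B = [-9, -3), [-2, 3), [5, 8), [19, 23).
That is 4 disjoint pieces.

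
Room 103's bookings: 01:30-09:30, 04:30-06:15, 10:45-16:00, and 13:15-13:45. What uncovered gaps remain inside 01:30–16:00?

09:30–10:45

The merged coverage is 01:30–09:30, 10:45–16:00.
Uncovered inside 01:30–16:00: 09:30–10:45.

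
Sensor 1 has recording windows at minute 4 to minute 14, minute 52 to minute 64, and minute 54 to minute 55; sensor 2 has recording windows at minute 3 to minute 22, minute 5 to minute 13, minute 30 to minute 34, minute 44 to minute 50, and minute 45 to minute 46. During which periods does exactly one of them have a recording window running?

minute 3 to minute 4, minute 14 to minute 22, minute 30 to minute 34, minute 44 to minute 50, minute 52 to minute 64

Merge the first list: minute 4 to minute 14, minute 52 to minute 64.
Merge the second list: minute 3 to minute 22, minute 30 to minute 34, minute 44 to minute 50.
A \ B = minute 52 to minute 64.
B \ A = minute 3 to minute 4, minute 14 to minute 22, minute 30 to minute 34, minute 44 to minute 50.
Union of the two gives the symmetric difference.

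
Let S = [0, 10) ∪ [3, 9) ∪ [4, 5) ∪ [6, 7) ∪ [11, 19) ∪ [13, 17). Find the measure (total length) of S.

Merged: [0, 10), [11, 19).
Lengths: 10 + 8 = 18.

18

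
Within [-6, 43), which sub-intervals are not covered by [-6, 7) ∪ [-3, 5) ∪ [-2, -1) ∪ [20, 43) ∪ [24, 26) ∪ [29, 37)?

[7, 20)

The merged coverage is [-6, 7), [20, 43).
Complement within [-6, 43): [7, 20).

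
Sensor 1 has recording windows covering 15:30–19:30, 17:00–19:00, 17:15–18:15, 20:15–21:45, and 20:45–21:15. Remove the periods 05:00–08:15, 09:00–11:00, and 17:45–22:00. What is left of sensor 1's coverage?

15:30–17:45

First set merges to 15:30–19:30, 20:15–21:45.
15:30–19:30 \ B = 15:30–17:45.
20:15–21:45: entirely removed.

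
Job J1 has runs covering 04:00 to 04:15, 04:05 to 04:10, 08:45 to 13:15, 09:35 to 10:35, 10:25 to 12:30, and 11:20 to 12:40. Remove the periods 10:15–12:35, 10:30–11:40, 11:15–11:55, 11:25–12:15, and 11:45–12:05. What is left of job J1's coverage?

04:00–04:15, 08:45–10:15, 12:35–13:15

A, merged: 04:00–04:15, 08:45–13:15.
B, merged: 10:15–12:35.
04:00–04:15 is untouched.
08:45–13:15 with B removed leaves 08:45–10:15, 12:35–13:15.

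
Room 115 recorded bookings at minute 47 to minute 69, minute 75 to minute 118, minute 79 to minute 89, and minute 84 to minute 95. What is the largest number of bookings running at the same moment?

3

At minute 84, 3 of the intervals are simultaneously active.
No point has more.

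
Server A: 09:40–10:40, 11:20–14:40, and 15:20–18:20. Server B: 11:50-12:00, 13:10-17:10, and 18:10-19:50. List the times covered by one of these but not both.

09:40–10:40, 11:20–11:50, 12:00–13:10, 14:40–15:20, 17:10–18:10, 18:20–19:50

Only in the first: 09:40–10:40, 11:20–11:50, 12:00–13:10, 17:10–18:10.
Only in the second: 14:40–15:20, 18:20–19:50.
Together these are the periods covered by exactly one.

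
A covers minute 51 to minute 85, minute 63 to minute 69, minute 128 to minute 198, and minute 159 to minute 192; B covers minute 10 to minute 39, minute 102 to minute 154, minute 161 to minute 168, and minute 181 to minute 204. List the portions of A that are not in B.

minute 51 to minute 85, minute 154 to minute 161, minute 168 to minute 181

First set merges to minute 51 to minute 85, minute 128 to minute 198.
minute 51 to minute 85: nothing removed.
minute 128 to minute 198 \ B = minute 154 to minute 161, minute 168 to minute 181.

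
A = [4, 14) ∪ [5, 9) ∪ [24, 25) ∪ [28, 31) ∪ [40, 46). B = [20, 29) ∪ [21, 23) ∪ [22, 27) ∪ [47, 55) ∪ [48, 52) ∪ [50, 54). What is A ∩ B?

A, merged: [4, 14), [24, 25), [28, 31), [40, 46).
B, merged: [20, 29), [47, 55).
[4, 14): no overlap with the second set.
[24, 25) meets the second set on [24, 25).
[28, 31) meets the second set on [28, 29).
[40, 46): no overlap with the second set.

[24, 25) ∪ [28, 29)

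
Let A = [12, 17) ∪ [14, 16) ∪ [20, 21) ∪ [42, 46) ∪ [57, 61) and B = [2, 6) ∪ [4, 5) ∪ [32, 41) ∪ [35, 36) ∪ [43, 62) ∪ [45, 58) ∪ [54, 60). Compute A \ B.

A, merged: [12, 17), [20, 21), [42, 46), [57, 61).
B, merged: [2, 6), [32, 41), [43, 62).
[12, 17) is untouched.
[20, 21) is untouched.
[42, 46) with B removed leaves [42, 43).
[57, 61) lies entirely inside B → drops out.

[12, 17) ∪ [20, 21) ∪ [42, 43)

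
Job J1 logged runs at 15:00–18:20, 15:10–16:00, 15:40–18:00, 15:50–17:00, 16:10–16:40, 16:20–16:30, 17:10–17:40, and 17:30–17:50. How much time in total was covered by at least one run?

3 h 20 min

Merged: 15:00–18:20.
Length: 3 h 20 min.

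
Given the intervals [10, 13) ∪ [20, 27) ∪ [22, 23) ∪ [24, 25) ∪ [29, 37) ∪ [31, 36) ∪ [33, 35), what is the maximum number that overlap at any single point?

3

Walk the sorted start/end points keeping a running depth.
The depth first hits 3 at 33.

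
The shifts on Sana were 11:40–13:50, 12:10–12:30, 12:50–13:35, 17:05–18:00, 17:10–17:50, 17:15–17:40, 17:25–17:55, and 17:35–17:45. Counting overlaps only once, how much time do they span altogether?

Merged: 11:40–13:50, 17:05–18:00.
Lengths: 2 h 10 min + 55 min = 3 h 5 min.

3 h 5 min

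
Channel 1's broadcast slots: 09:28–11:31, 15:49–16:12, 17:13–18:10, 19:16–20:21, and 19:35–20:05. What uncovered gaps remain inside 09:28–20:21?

11:31-15:49, 16:12-17:13, 18:10-19:16

After merging, the occupied span is 09:28-11:31, 15:49-16:12, 17:13-18:10, 19:16-20:21.
Gaps within 09:28-20:21: 11:31-15:49, 16:12-17:13, 18:10-19:16.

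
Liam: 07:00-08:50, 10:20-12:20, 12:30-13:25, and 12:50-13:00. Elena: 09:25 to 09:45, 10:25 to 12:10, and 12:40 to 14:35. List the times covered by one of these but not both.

07:00–08:50, 09:25–09:45, 10:20–10:25, 12:10–12:20, 12:30–12:40, 13:25–14:35

A, merged: 07:00–08:50, 10:20–12:20, 12:30–13:25.
Only in the first: 07:00–08:50, 10:20–10:25, 12:10–12:20, 12:30–12:40.
Only in the second: 09:25–09:45, 13:25–14:35.
Together these are the periods covered by exactly one.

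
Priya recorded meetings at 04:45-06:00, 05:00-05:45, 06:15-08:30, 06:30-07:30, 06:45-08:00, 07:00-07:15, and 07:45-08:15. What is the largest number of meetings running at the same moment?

4

At 07:00, 4 of the intervals are simultaneously active.
No point has more.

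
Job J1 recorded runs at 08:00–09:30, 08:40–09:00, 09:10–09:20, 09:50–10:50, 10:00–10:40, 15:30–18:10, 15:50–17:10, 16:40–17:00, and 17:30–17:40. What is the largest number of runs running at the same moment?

Sweep endpoints in order; track running count of active intervals.
Peak of 3 reached at 16:40.

3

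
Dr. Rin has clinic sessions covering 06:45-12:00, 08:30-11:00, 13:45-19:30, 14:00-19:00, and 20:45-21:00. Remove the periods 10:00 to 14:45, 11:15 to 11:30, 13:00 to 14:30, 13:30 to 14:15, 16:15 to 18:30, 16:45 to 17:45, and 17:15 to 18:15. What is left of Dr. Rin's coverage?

06:45–10:00, 14:45–16:15, 18:30–19:30, 20:45–21:00

A, merged: 06:45–12:00, 13:45–19:30, 20:45–21:00.
B, merged: 10:00–14:45, 16:15–18:30.
06:45–12:00 \ B = 06:45–10:00.
13:45–19:30 \ B = 14:45–16:15, 18:30–19:30.
20:45–21:00: nothing removed.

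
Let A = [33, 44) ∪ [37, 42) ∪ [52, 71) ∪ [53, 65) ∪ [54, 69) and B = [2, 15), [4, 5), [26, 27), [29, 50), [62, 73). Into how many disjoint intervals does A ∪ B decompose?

First set merges to [33, 44), [52, 71).
Second set merges to [2, 15), [26, 27), [29, 50), [62, 73).
A ∪ B = [2, 15), [26, 27), [29, 50), [52, 73).
That is 4 disjoint pieces.

4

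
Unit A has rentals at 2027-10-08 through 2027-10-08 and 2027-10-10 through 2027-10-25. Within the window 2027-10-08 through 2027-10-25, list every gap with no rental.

The merged coverage is 2027-10-08 through 2027-10-08, 2027-10-10 through 2027-10-25.
Gaps within 2027-10-08 through 2027-10-25: 2027-10-09 through 2027-10-09.

2027-10-09 through 2027-10-09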